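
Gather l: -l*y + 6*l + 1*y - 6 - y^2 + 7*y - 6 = l*(6 - y) - y^2 + 8*y - 12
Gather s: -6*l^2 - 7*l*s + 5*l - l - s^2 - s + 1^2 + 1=-6*l^2 + 4*l - s^2 + s*(-7*l - 1) + 2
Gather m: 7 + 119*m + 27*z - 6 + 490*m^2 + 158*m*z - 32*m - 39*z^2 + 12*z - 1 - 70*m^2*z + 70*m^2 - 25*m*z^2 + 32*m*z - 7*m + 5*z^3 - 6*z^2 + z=m^2*(560 - 70*z) + m*(-25*z^2 + 190*z + 80) + 5*z^3 - 45*z^2 + 40*z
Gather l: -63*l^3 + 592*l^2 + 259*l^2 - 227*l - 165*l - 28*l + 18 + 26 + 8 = -63*l^3 + 851*l^2 - 420*l + 52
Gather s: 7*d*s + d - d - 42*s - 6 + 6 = s*(7*d - 42)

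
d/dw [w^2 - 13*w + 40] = 2*w - 13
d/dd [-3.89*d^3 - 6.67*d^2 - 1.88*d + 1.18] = -11.67*d^2 - 13.34*d - 1.88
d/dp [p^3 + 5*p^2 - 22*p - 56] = 3*p^2 + 10*p - 22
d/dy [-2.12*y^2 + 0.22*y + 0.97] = 0.22 - 4.24*y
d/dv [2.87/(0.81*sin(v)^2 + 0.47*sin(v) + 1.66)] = -(4.6494*sin(v) + 1.3489)*cos(v)/(0.81*sin(v)^2 + 0.47*sin(v) + 1.66)^2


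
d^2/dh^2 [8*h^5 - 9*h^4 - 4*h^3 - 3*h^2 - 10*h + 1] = 160*h^3 - 108*h^2 - 24*h - 6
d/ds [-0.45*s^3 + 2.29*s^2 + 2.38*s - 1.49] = -1.35*s^2 + 4.58*s + 2.38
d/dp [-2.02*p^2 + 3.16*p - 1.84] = 3.16 - 4.04*p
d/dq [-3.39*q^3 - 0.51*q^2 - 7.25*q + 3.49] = -10.17*q^2 - 1.02*q - 7.25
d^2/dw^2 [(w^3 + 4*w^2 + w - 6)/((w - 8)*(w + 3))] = 140/(w^3 - 24*w^2 + 192*w - 512)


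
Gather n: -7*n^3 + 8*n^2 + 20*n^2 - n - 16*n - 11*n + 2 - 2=-7*n^3 + 28*n^2 - 28*n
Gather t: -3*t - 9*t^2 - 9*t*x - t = -9*t^2 + t*(-9*x - 4)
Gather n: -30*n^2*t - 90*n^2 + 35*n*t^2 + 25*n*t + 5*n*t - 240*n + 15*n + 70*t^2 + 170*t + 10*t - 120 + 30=n^2*(-30*t - 90) + n*(35*t^2 + 30*t - 225) + 70*t^2 + 180*t - 90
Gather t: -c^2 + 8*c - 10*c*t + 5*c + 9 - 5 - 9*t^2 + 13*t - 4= -c^2 + 13*c - 9*t^2 + t*(13 - 10*c)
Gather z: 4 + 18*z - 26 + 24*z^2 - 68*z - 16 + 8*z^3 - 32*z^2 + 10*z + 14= 8*z^3 - 8*z^2 - 40*z - 24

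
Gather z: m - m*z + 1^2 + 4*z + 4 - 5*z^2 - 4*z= -m*z + m - 5*z^2 + 5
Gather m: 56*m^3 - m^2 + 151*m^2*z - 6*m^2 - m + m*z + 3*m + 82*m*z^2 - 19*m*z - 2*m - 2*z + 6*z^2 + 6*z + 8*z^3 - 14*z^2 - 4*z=56*m^3 + m^2*(151*z - 7) + m*(82*z^2 - 18*z) + 8*z^3 - 8*z^2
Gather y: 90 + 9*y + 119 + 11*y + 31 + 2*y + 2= 22*y + 242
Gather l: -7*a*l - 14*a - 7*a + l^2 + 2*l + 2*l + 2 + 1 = -21*a + l^2 + l*(4 - 7*a) + 3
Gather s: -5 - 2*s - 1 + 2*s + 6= 0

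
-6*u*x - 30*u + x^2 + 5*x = (-6*u + x)*(x + 5)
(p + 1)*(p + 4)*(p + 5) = p^3 + 10*p^2 + 29*p + 20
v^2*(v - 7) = v^3 - 7*v^2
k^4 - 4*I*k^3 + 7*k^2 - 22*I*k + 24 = (k - 4*I)*(k - 3*I)*(k + I)*(k + 2*I)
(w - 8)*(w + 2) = w^2 - 6*w - 16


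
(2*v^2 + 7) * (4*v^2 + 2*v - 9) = 8*v^4 + 4*v^3 + 10*v^2 + 14*v - 63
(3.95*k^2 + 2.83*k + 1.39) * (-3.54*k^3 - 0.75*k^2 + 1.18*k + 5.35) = -13.983*k^5 - 12.9807*k^4 - 2.3821*k^3 + 23.4294*k^2 + 16.7807*k + 7.4365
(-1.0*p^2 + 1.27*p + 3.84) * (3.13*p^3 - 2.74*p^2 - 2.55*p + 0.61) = -3.13*p^5 + 6.7151*p^4 + 11.0894*p^3 - 14.3701*p^2 - 9.0173*p + 2.3424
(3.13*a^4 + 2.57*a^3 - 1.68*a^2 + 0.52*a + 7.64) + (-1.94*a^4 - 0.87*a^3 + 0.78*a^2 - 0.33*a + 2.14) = 1.19*a^4 + 1.7*a^3 - 0.9*a^2 + 0.19*a + 9.78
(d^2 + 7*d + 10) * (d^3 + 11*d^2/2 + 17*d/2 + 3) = d^5 + 25*d^4/2 + 57*d^3 + 235*d^2/2 + 106*d + 30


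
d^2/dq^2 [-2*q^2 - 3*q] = -4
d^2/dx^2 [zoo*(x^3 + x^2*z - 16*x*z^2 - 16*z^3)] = zoo*(x + z)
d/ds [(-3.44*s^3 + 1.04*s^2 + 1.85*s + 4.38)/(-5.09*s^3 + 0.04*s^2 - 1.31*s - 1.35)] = (5.156*s^4 + 27.8458*s^3 + 79.3782*s^2 - 3.1584*s + 3.2403)/(25.9081*s^6 - 0.4072*s^5 + 13.3374*s^4 + 13.6382*s^3 + 1.6081*s^2 + 3.537*s + 1.8225)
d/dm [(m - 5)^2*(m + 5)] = (m - 5)*(3*m + 5)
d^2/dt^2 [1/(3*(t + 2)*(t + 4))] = 2*((t + 2)^2 + (t + 2)*(t + 4) + (t + 4)^2)/(3*(t + 2)^3*(t + 4)^3)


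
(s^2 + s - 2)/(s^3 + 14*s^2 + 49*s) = (s^2 + s - 2)/(s*(s^2 + 14*s + 49))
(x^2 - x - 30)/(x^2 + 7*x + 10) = (x - 6)/(x + 2)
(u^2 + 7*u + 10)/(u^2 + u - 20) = (u + 2)/(u - 4)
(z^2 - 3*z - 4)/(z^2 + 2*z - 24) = (z + 1)/(z + 6)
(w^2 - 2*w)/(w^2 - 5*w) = (w - 2)/(w - 5)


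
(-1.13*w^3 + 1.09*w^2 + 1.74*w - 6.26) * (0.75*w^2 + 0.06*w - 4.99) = -0.8475*w^5 + 0.7497*w^4 + 7.0091*w^3 - 10.0297*w^2 - 9.0582*w + 31.2374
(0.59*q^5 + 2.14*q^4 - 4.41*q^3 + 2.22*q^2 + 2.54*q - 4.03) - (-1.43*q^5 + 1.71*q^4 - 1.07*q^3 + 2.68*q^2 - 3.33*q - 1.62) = 2.02*q^5 + 0.43*q^4 - 3.34*q^3 - 0.46*q^2 + 5.87*q - 2.41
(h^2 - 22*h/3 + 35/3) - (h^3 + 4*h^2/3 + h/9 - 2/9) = -h^3 - h^2/3 - 67*h/9 + 107/9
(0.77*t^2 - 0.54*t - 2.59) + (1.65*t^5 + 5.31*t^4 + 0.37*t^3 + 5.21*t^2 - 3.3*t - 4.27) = 1.65*t^5 + 5.31*t^4 + 0.37*t^3 + 5.98*t^2 - 3.84*t - 6.86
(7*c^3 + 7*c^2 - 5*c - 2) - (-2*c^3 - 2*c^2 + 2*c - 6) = 9*c^3 + 9*c^2 - 7*c + 4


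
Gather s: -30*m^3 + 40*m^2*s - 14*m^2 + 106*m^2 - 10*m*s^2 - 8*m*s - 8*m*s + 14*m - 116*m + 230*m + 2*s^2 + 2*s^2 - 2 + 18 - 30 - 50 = -30*m^3 + 92*m^2 + 128*m + s^2*(4 - 10*m) + s*(40*m^2 - 16*m) - 64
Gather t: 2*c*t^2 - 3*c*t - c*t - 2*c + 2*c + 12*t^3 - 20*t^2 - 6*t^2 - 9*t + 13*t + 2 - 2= 12*t^3 + t^2*(2*c - 26) + t*(4 - 4*c)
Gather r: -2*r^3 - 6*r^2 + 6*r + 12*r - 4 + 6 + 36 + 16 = -2*r^3 - 6*r^2 + 18*r + 54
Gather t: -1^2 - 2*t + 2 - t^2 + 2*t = 1 - t^2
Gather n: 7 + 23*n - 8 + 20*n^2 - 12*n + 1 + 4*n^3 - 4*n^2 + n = 4*n^3 + 16*n^2 + 12*n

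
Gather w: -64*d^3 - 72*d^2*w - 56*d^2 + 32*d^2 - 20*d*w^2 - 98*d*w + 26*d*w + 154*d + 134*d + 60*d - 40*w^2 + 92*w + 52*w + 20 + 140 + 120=-64*d^3 - 24*d^2 + 348*d + w^2*(-20*d - 40) + w*(-72*d^2 - 72*d + 144) + 280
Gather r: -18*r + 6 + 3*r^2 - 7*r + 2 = 3*r^2 - 25*r + 8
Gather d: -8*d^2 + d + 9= -8*d^2 + d + 9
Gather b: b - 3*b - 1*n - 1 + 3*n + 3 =-2*b + 2*n + 2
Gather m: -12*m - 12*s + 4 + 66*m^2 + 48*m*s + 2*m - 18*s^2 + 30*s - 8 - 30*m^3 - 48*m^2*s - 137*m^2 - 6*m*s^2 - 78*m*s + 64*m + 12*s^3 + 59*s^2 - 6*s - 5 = -30*m^3 + m^2*(-48*s - 71) + m*(-6*s^2 - 30*s + 54) + 12*s^3 + 41*s^2 + 12*s - 9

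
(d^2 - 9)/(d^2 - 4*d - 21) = (d - 3)/(d - 7)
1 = 1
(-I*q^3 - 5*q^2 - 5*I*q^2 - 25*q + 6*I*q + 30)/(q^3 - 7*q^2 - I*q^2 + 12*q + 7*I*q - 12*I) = (-I*q^3 - 5*q^2*(1 + I) + q*(-25 + 6*I) + 30)/(q^3 - q^2*(7 + I) + q*(12 + 7*I) - 12*I)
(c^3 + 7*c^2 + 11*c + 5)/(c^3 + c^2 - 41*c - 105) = (c^2 + 2*c + 1)/(c^2 - 4*c - 21)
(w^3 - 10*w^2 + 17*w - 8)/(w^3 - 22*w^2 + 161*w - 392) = (w^2 - 2*w + 1)/(w^2 - 14*w + 49)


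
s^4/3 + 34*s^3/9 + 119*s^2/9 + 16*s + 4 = (s/3 + 1)*(s + 1/3)*(s + 2)*(s + 6)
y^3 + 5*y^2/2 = y^2*(y + 5/2)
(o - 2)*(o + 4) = o^2 + 2*o - 8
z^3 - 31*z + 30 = (z - 5)*(z - 1)*(z + 6)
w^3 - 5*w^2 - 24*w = w*(w - 8)*(w + 3)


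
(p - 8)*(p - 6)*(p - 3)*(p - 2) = p^4 - 19*p^3 + 124*p^2 - 324*p + 288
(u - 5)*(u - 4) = u^2 - 9*u + 20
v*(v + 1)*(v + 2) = v^3 + 3*v^2 + 2*v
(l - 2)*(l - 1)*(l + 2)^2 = l^4 + l^3 - 6*l^2 - 4*l + 8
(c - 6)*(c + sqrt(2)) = c^2 - 6*c + sqrt(2)*c - 6*sqrt(2)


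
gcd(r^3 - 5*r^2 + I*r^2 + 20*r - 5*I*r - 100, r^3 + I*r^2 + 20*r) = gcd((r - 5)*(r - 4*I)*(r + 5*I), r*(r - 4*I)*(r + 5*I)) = r^2 + I*r + 20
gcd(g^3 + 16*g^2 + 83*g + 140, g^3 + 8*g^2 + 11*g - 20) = g^2 + 9*g + 20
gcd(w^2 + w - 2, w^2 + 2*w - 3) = w - 1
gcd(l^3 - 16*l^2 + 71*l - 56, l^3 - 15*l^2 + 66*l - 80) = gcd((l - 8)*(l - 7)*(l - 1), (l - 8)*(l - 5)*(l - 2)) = l - 8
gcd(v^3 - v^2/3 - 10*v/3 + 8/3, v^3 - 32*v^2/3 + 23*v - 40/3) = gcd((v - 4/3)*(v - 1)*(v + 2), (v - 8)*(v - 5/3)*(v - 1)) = v - 1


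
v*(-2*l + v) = -2*l*v + v^2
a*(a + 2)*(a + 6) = a^3 + 8*a^2 + 12*a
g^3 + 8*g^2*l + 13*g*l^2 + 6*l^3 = (g + l)^2*(g + 6*l)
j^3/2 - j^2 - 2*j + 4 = (j/2 + 1)*(j - 2)^2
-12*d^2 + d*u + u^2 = (-3*d + u)*(4*d + u)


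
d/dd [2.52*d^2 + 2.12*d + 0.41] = 5.04*d + 2.12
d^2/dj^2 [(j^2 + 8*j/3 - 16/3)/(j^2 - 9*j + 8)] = 10*(7*j^3 - 24*j^2 + 48*j - 80)/(3*(j^6 - 27*j^5 + 267*j^4 - 1161*j^3 + 2136*j^2 - 1728*j + 512))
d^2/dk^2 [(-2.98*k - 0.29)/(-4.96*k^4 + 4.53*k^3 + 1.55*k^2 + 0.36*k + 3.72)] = (879.753216*k^7 - 928.623104000001*k^6 + 33.9736919999999*k^5 + 188.75232*k^4 + 1134.799316*k^3 - 531.385098*k^2 - 131.446944*k - 11.250744)/(122.023936*k^12 - 334.335744*k^11 + 190.953552*k^10 + 89.430435*k^9 - 285.694233*k^8 + 463.297149*k^7 - 74.378951*k^6 - 121.221252*k^5 + 142.101396*k^4 - 200.565072*k^3 - 65.794896*k^2 - 14.945472*k - 51.478848)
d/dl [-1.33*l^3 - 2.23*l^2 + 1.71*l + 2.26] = -3.99*l^2 - 4.46*l + 1.71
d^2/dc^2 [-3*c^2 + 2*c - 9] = -6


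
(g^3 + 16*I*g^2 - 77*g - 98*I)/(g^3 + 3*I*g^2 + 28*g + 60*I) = (g^2 + 14*I*g - 49)/(g^2 + I*g + 30)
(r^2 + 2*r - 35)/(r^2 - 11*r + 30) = (r + 7)/(r - 6)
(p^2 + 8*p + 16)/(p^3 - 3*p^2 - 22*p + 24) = (p + 4)/(p^2 - 7*p + 6)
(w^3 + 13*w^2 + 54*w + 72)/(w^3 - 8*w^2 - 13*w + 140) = (w^2 + 9*w + 18)/(w^2 - 12*w + 35)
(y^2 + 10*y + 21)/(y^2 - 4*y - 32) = (y^2 + 10*y + 21)/(y^2 - 4*y - 32)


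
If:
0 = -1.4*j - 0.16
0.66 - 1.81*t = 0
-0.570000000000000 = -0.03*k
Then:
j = -0.11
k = 19.00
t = 0.36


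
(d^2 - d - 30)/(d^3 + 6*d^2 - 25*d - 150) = (d - 6)/(d^2 + d - 30)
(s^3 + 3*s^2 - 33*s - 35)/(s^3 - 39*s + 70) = (s + 1)/(s - 2)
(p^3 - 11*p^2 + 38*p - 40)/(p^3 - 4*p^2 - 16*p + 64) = (p^2 - 7*p + 10)/(p^2 - 16)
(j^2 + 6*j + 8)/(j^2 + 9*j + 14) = (j + 4)/(j + 7)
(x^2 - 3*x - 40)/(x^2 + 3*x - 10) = (x - 8)/(x - 2)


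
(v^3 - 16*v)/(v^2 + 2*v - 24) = v*(v + 4)/(v + 6)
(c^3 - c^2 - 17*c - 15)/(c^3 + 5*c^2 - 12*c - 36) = (c^3 - c^2 - 17*c - 15)/(c^3 + 5*c^2 - 12*c - 36)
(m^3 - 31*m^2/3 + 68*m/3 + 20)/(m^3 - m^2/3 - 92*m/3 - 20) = (m - 5)/(m + 5)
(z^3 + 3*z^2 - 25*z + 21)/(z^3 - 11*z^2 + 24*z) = (z^2 + 6*z - 7)/(z*(z - 8))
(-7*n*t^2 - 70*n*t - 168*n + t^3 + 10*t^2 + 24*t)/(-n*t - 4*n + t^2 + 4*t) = (-7*n*t - 42*n + t^2 + 6*t)/(-n + t)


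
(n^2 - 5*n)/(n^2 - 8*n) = (n - 5)/(n - 8)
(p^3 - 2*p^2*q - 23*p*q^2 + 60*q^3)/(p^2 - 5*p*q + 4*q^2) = (p^2 + 2*p*q - 15*q^2)/(p - q)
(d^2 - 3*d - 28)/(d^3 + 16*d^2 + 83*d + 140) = (d - 7)/(d^2 + 12*d + 35)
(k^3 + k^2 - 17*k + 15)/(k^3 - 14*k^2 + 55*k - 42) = (k^2 + 2*k - 15)/(k^2 - 13*k + 42)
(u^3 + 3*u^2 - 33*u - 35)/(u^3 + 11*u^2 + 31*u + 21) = (u - 5)/(u + 3)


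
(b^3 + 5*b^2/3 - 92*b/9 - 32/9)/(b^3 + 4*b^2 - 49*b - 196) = (9*b^2 - 21*b - 8)/(9*(b^2 - 49))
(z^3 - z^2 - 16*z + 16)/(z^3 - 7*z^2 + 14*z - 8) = (z + 4)/(z - 2)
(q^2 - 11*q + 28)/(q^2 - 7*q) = (q - 4)/q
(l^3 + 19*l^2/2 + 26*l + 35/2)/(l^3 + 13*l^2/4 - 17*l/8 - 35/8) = 4*(l + 5)/(4*l - 5)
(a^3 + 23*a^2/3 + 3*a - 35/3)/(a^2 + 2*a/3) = (3*a^3 + 23*a^2 + 9*a - 35)/(a*(3*a + 2))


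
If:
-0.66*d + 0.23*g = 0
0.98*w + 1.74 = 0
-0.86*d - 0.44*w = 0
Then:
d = 0.91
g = 2.61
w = -1.78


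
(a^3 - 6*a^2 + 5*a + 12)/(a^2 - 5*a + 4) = (a^2 - 2*a - 3)/(a - 1)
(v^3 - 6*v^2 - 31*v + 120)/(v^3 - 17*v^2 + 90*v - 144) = (v + 5)/(v - 6)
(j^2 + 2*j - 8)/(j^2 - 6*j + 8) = (j + 4)/(j - 4)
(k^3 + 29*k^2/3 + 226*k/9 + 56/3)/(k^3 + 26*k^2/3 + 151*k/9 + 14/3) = (3*k + 4)/(3*k + 1)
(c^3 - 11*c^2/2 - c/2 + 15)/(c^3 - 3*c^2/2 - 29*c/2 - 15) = (c - 2)/(c + 2)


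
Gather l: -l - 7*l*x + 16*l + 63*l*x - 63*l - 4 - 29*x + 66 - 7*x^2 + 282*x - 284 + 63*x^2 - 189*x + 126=l*(56*x - 48) + 56*x^2 + 64*x - 96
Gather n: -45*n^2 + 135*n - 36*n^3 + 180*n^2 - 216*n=-36*n^3 + 135*n^2 - 81*n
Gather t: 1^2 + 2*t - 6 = 2*t - 5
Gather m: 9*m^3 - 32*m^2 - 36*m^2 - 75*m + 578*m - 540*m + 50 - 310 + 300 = 9*m^3 - 68*m^2 - 37*m + 40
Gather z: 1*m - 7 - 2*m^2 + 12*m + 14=-2*m^2 + 13*m + 7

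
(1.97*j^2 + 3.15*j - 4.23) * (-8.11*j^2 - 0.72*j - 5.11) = -15.9767*j^4 - 26.9649*j^3 + 21.9706*j^2 - 13.0509*j + 21.6153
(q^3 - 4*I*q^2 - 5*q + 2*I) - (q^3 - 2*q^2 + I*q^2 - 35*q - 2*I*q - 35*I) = 2*q^2 - 5*I*q^2 + 30*q + 2*I*q + 37*I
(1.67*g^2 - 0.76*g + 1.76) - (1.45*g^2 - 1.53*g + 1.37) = 0.22*g^2 + 0.77*g + 0.39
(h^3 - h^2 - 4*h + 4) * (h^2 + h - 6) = h^5 - 11*h^3 + 6*h^2 + 28*h - 24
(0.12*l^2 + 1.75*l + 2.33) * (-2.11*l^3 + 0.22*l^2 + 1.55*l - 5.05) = -0.2532*l^5 - 3.6661*l^4 - 4.3453*l^3 + 2.6191*l^2 - 5.226*l - 11.7665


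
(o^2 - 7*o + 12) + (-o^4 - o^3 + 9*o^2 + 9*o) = -o^4 - o^3 + 10*o^2 + 2*o + 12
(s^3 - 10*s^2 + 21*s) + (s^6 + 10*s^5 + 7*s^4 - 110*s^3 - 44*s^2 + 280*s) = s^6 + 10*s^5 + 7*s^4 - 109*s^3 - 54*s^2 + 301*s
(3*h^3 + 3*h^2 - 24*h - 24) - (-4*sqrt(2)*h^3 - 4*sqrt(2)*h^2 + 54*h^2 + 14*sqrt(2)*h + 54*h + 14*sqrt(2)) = 3*h^3 + 4*sqrt(2)*h^3 - 51*h^2 + 4*sqrt(2)*h^2 - 78*h - 14*sqrt(2)*h - 24 - 14*sqrt(2)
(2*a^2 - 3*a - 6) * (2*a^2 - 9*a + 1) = 4*a^4 - 24*a^3 + 17*a^2 + 51*a - 6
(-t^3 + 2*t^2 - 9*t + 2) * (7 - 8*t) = 8*t^4 - 23*t^3 + 86*t^2 - 79*t + 14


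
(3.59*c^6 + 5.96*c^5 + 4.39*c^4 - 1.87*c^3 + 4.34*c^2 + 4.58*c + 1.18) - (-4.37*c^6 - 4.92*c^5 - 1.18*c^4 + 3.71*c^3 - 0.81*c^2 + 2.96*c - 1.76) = 7.96*c^6 + 10.88*c^5 + 5.57*c^4 - 5.58*c^3 + 5.15*c^2 + 1.62*c + 2.94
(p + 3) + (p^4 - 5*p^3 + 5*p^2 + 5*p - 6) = p^4 - 5*p^3 + 5*p^2 + 6*p - 3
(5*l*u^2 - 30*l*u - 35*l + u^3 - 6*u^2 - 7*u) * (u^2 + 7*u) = 5*l*u^4 + 5*l*u^3 - 245*l*u^2 - 245*l*u + u^5 + u^4 - 49*u^3 - 49*u^2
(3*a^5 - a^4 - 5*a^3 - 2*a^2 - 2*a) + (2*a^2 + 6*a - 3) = 3*a^5 - a^4 - 5*a^3 + 4*a - 3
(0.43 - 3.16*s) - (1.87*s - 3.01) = 3.44 - 5.03*s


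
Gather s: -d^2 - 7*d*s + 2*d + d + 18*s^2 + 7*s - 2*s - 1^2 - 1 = -d^2 + 3*d + 18*s^2 + s*(5 - 7*d) - 2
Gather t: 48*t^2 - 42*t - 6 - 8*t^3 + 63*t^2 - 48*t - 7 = -8*t^3 + 111*t^2 - 90*t - 13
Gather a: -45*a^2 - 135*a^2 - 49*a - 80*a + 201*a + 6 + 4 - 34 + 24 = -180*a^2 + 72*a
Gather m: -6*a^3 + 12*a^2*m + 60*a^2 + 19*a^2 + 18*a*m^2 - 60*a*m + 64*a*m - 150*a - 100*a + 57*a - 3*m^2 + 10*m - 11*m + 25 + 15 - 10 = -6*a^3 + 79*a^2 - 193*a + m^2*(18*a - 3) + m*(12*a^2 + 4*a - 1) + 30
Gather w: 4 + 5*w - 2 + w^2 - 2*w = w^2 + 3*w + 2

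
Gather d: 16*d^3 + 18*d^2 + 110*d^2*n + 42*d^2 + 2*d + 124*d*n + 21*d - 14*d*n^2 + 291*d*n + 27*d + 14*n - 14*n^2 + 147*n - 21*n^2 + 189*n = 16*d^3 + d^2*(110*n + 60) + d*(-14*n^2 + 415*n + 50) - 35*n^2 + 350*n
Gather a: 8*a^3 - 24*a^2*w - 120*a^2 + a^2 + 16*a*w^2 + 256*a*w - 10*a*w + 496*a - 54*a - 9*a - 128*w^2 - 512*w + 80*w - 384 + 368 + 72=8*a^3 + a^2*(-24*w - 119) + a*(16*w^2 + 246*w + 433) - 128*w^2 - 432*w + 56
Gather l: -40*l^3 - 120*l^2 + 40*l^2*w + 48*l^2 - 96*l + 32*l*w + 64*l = -40*l^3 + l^2*(40*w - 72) + l*(32*w - 32)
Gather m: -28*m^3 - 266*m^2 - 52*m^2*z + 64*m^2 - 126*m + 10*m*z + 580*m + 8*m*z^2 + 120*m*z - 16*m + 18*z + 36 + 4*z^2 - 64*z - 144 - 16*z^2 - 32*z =-28*m^3 + m^2*(-52*z - 202) + m*(8*z^2 + 130*z + 438) - 12*z^2 - 78*z - 108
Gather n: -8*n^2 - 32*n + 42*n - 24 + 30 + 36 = -8*n^2 + 10*n + 42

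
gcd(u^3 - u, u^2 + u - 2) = u - 1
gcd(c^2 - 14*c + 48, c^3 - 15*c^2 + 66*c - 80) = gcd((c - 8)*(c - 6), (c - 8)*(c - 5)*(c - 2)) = c - 8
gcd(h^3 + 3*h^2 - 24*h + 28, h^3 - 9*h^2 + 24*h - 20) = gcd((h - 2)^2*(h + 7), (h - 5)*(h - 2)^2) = h^2 - 4*h + 4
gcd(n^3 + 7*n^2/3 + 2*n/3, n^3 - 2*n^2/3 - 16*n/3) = n^2 + 2*n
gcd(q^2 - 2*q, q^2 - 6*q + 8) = q - 2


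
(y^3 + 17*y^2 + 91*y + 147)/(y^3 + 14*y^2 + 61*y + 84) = (y + 7)/(y + 4)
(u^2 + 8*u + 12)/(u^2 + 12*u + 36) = (u + 2)/(u + 6)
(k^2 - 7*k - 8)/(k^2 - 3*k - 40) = (k + 1)/(k + 5)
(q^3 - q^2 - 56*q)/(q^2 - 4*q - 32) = q*(q + 7)/(q + 4)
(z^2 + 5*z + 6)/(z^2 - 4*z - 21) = (z + 2)/(z - 7)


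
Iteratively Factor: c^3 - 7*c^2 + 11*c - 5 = (c - 1)*(c^2 - 6*c + 5) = (c - 5)*(c - 1)*(c - 1)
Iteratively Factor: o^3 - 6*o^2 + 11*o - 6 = (o - 3)*(o^2 - 3*o + 2) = (o - 3)*(o - 1)*(o - 2)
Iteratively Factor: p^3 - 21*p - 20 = (p - 5)*(p^2 + 5*p + 4) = (p - 5)*(p + 4)*(p + 1)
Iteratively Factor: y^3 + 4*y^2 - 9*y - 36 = (y + 3)*(y^2 + y - 12) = (y - 3)*(y + 3)*(y + 4)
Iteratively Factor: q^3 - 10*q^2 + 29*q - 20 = (q - 5)*(q^2 - 5*q + 4) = (q - 5)*(q - 1)*(q - 4)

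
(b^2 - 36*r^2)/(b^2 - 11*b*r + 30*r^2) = (-b - 6*r)/(-b + 5*r)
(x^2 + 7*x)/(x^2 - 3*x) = (x + 7)/(x - 3)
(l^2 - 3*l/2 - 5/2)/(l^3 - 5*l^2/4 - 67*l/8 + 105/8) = 4*(l + 1)/(4*l^2 + 5*l - 21)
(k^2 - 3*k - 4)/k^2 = 1 - 3/k - 4/k^2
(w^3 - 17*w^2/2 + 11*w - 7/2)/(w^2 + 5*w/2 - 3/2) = (w^2 - 8*w + 7)/(w + 3)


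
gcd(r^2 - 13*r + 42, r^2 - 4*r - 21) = r - 7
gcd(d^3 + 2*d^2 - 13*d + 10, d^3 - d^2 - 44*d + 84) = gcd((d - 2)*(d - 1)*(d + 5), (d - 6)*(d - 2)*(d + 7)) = d - 2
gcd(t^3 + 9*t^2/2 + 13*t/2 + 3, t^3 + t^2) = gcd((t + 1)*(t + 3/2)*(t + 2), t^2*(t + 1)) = t + 1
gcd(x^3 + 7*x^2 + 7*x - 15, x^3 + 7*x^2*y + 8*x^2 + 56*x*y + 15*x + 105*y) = x^2 + 8*x + 15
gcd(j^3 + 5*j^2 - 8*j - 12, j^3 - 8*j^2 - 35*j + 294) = j + 6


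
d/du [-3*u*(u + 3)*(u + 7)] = -9*u^2 - 60*u - 63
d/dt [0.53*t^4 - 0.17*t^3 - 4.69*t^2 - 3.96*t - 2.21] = 2.12*t^3 - 0.51*t^2 - 9.38*t - 3.96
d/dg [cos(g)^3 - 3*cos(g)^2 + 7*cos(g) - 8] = (-3*cos(g)^2 + 6*cos(g) - 7)*sin(g)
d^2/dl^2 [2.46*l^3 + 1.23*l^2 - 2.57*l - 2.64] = 14.76*l + 2.46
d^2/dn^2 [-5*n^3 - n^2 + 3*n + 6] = -30*n - 2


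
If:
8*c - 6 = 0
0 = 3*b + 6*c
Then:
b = -3/2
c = 3/4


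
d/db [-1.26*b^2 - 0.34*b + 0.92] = -2.52*b - 0.34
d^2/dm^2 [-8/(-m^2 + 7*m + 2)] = 16*(m^2 - 7*m - (2*m - 7)^2 - 2)/(-m^2 + 7*m + 2)^3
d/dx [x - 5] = 1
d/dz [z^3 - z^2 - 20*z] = 3*z^2 - 2*z - 20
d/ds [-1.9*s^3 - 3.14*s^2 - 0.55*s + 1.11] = -5.7*s^2 - 6.28*s - 0.55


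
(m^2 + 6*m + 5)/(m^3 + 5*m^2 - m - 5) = 1/(m - 1)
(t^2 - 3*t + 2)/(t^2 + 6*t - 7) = (t - 2)/(t + 7)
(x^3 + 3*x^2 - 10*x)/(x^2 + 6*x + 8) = x*(x^2 + 3*x - 10)/(x^2 + 6*x + 8)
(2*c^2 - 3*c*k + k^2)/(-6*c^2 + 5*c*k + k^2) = (-2*c + k)/(6*c + k)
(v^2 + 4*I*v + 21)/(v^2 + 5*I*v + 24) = (v + 7*I)/(v + 8*I)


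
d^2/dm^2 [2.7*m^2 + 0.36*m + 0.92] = 5.40000000000000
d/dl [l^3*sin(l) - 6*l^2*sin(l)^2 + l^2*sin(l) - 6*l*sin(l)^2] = l^3*cos(l) + 3*l^2*sin(l) - 6*l^2*sin(2*l) + l^2*cos(l) + 2*l*sin(l) + 6*sqrt(2)*l*cos(2*l + pi/4) - 6*l + 3*cos(2*l) - 3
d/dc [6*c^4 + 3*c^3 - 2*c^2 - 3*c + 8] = 24*c^3 + 9*c^2 - 4*c - 3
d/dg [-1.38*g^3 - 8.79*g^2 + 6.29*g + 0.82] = -4.14*g^2 - 17.58*g + 6.29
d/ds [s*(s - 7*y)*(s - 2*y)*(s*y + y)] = y*(4*s^3 - 27*s^2*y + 3*s^2 + 28*s*y^2 - 18*s*y + 14*y^2)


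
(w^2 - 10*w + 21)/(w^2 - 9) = (w - 7)/(w + 3)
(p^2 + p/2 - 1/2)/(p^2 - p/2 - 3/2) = (2*p - 1)/(2*p - 3)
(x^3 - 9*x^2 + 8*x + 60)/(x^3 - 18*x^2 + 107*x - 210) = (x + 2)/(x - 7)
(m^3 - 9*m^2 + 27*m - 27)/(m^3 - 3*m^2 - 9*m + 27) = (m - 3)/(m + 3)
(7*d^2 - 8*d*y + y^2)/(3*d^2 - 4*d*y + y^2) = (-7*d + y)/(-3*d + y)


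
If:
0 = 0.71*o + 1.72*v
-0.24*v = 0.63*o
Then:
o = 0.00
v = 0.00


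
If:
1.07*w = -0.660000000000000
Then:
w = -0.62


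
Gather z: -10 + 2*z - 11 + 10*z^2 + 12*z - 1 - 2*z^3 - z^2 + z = -2*z^3 + 9*z^2 + 15*z - 22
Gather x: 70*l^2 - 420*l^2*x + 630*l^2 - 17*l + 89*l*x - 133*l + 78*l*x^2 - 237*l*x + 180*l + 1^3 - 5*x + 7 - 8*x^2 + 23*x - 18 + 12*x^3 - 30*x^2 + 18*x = 700*l^2 + 30*l + 12*x^3 + x^2*(78*l - 38) + x*(-420*l^2 - 148*l + 36) - 10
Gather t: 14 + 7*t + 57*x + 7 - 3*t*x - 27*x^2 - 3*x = t*(7 - 3*x) - 27*x^2 + 54*x + 21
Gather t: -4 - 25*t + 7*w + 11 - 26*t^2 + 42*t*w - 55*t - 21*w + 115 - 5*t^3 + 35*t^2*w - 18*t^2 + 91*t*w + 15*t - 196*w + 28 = -5*t^3 + t^2*(35*w - 44) + t*(133*w - 65) - 210*w + 150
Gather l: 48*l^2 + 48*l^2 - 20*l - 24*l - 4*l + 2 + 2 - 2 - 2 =96*l^2 - 48*l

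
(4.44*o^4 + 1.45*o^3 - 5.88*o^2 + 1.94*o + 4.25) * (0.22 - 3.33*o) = -14.7852*o^5 - 3.8517*o^4 + 19.8994*o^3 - 7.7538*o^2 - 13.7257*o + 0.935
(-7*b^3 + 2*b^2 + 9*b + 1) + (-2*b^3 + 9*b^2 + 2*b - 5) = -9*b^3 + 11*b^2 + 11*b - 4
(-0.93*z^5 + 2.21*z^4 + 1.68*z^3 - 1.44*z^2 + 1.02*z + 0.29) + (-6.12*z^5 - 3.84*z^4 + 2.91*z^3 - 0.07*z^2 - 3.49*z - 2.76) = -7.05*z^5 - 1.63*z^4 + 4.59*z^3 - 1.51*z^2 - 2.47*z - 2.47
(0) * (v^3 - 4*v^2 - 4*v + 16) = 0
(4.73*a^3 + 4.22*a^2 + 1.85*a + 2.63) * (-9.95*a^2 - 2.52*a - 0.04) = -47.0635*a^5 - 53.9086*a^4 - 29.2311*a^3 - 30.9993*a^2 - 6.7016*a - 0.1052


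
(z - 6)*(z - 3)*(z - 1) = z^3 - 10*z^2 + 27*z - 18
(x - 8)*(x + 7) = x^2 - x - 56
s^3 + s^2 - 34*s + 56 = (s - 4)*(s - 2)*(s + 7)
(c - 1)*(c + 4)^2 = c^3 + 7*c^2 + 8*c - 16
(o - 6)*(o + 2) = o^2 - 4*o - 12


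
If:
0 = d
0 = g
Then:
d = 0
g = 0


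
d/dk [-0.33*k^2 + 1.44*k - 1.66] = 1.44 - 0.66*k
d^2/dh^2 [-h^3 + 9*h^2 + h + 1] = 18 - 6*h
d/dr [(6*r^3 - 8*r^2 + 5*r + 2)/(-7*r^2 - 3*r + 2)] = (-42*r^4 - 36*r^3 + 95*r^2 - 4*r + 16)/(49*r^4 + 42*r^3 - 19*r^2 - 12*r + 4)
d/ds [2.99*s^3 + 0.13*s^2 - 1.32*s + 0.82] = 8.97*s^2 + 0.26*s - 1.32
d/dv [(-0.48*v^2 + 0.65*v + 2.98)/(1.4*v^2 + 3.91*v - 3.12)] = (-2.7868*v^2 - 5.3488*v - 13.6798)/(1.96*v^4 + 10.948*v^3 + 6.5521*v^2 - 24.3984*v + 9.7344)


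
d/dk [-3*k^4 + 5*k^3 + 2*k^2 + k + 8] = -12*k^3 + 15*k^2 + 4*k + 1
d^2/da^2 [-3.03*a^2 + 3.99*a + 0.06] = -6.06000000000000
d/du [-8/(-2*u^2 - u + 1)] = 8*(-4*u - 1)/(2*u^2 + u - 1)^2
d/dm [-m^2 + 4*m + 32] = 4 - 2*m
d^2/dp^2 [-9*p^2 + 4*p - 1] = -18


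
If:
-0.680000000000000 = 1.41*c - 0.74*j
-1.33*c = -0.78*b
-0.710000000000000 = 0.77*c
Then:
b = -1.57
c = -0.92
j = -0.84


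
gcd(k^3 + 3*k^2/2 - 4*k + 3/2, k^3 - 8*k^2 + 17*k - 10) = k - 1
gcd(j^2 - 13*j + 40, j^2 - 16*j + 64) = j - 8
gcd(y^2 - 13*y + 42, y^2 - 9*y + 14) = y - 7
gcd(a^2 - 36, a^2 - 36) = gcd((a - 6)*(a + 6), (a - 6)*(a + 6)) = a^2 - 36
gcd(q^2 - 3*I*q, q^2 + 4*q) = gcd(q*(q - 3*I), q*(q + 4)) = q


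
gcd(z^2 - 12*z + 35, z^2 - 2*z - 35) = z - 7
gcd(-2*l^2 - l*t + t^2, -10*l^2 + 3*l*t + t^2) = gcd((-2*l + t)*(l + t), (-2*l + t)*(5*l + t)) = -2*l + t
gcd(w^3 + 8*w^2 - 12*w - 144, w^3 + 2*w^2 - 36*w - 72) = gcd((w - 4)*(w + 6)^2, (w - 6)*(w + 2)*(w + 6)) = w + 6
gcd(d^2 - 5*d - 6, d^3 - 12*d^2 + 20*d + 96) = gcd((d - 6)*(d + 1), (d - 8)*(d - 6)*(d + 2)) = d - 6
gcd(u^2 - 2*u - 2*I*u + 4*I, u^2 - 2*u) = u - 2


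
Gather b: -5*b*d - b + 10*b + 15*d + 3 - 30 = b*(9 - 5*d) + 15*d - 27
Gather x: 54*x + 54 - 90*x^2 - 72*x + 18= -90*x^2 - 18*x + 72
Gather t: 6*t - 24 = 6*t - 24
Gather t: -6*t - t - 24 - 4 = -7*t - 28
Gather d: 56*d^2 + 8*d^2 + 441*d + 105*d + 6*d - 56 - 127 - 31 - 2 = 64*d^2 + 552*d - 216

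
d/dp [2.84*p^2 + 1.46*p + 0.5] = 5.68*p + 1.46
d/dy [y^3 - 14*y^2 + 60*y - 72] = 3*y^2 - 28*y + 60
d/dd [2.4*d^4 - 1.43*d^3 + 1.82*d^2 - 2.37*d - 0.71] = 9.6*d^3 - 4.29*d^2 + 3.64*d - 2.37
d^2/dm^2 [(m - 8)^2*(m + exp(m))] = m^2*exp(m) - 12*m*exp(m) + 6*m + 34*exp(m) - 32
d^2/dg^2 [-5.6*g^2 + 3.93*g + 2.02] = -11.2000000000000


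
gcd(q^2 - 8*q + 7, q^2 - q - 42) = q - 7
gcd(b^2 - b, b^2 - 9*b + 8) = b - 1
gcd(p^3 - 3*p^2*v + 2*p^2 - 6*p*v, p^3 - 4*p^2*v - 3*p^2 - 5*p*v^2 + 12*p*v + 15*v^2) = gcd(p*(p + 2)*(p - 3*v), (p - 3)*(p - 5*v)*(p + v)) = 1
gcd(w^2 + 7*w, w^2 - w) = w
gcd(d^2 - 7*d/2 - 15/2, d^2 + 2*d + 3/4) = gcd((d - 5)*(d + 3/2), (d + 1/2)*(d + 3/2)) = d + 3/2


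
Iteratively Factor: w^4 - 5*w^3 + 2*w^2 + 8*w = (w - 4)*(w^3 - w^2 - 2*w) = (w - 4)*(w + 1)*(w^2 - 2*w) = (w - 4)*(w - 2)*(w + 1)*(w)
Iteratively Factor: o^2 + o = (o)*(o + 1)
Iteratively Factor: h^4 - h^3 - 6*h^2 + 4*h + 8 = (h - 2)*(h^3 + h^2 - 4*h - 4) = (h - 2)*(h + 1)*(h^2 - 4) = (h - 2)*(h + 1)*(h + 2)*(h - 2)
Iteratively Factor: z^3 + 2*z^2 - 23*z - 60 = (z + 3)*(z^2 - z - 20) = (z - 5)*(z + 3)*(z + 4)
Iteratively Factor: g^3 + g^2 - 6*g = (g - 2)*(g^2 + 3*g) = g*(g - 2)*(g + 3)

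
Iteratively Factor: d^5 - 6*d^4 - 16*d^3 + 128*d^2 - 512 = (d + 2)*(d^4 - 8*d^3 + 128*d - 256) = (d - 4)*(d + 2)*(d^3 - 4*d^2 - 16*d + 64) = (d - 4)*(d + 2)*(d + 4)*(d^2 - 8*d + 16) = (d - 4)^2*(d + 2)*(d + 4)*(d - 4)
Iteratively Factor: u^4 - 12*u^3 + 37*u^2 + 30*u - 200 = (u - 4)*(u^3 - 8*u^2 + 5*u + 50) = (u - 5)*(u - 4)*(u^2 - 3*u - 10) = (u - 5)^2*(u - 4)*(u + 2)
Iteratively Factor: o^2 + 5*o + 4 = (o + 4)*(o + 1)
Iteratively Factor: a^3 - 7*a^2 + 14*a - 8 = (a - 2)*(a^2 - 5*a + 4) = (a - 2)*(a - 1)*(a - 4)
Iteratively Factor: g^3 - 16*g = (g)*(g^2 - 16) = g*(g + 4)*(g - 4)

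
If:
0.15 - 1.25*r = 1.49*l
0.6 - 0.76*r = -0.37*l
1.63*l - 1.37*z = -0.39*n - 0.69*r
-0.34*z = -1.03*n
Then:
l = -0.40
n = -0.06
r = 0.60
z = -0.19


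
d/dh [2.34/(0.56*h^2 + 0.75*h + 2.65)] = (-2.6208*h - 1.755)/(0.56*h^2 + 0.75*h + 2.65)^2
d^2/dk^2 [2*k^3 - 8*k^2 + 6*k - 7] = 12*k - 16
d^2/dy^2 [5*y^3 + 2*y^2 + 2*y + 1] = 30*y + 4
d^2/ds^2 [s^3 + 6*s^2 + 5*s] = 6*s + 12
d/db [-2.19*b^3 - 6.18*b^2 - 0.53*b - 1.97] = -6.57*b^2 - 12.36*b - 0.53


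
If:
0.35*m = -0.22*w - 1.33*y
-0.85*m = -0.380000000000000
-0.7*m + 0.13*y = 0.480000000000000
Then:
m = 0.45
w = -37.59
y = 6.10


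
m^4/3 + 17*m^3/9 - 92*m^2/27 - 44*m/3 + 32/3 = (m/3 + 1)*(m - 8/3)*(m - 2/3)*(m + 6)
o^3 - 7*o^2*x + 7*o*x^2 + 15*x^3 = (o - 5*x)*(o - 3*x)*(o + x)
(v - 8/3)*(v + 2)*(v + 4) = v^3 + 10*v^2/3 - 8*v - 64/3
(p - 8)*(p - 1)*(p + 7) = p^3 - 2*p^2 - 55*p + 56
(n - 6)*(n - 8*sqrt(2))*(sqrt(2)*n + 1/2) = sqrt(2)*n^3 - 31*n^2/2 - 6*sqrt(2)*n^2 - 4*sqrt(2)*n + 93*n + 24*sqrt(2)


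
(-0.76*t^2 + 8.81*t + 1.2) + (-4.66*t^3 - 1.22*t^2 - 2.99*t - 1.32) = -4.66*t^3 - 1.98*t^2 + 5.82*t - 0.12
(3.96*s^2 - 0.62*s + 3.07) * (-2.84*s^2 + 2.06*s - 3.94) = -11.2464*s^4 + 9.9184*s^3 - 25.5984*s^2 + 8.767*s - 12.0958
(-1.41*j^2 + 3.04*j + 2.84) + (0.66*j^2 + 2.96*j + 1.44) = -0.75*j^2 + 6.0*j + 4.28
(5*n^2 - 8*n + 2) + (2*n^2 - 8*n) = 7*n^2 - 16*n + 2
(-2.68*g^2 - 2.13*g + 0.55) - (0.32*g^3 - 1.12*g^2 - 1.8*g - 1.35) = -0.32*g^3 - 1.56*g^2 - 0.33*g + 1.9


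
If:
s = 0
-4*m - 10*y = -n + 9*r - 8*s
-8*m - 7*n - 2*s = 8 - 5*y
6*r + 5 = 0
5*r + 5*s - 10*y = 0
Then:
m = 859/432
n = -401/108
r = -5/6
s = 0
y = -5/12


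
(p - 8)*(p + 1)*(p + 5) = p^3 - 2*p^2 - 43*p - 40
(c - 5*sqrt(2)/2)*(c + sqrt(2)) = c^2 - 3*sqrt(2)*c/2 - 5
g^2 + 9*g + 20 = (g + 4)*(g + 5)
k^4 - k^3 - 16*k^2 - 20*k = k*(k - 5)*(k + 2)^2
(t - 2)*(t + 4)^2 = t^3 + 6*t^2 - 32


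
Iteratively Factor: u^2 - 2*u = (u - 2)*(u)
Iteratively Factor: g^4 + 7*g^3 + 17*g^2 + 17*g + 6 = (g + 3)*(g^3 + 4*g^2 + 5*g + 2) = (g + 1)*(g + 3)*(g^2 + 3*g + 2) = (g + 1)*(g + 2)*(g + 3)*(g + 1)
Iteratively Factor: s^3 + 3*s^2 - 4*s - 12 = (s - 2)*(s^2 + 5*s + 6) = (s - 2)*(s + 3)*(s + 2)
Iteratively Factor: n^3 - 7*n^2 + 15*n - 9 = (n - 1)*(n^2 - 6*n + 9) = (n - 3)*(n - 1)*(n - 3)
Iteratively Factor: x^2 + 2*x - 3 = (x - 1)*(x + 3)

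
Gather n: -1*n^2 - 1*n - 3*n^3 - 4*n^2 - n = -3*n^3 - 5*n^2 - 2*n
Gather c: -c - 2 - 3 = -c - 5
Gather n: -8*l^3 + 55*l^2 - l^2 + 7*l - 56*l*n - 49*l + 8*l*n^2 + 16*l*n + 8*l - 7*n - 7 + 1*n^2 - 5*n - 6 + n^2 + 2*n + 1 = -8*l^3 + 54*l^2 - 34*l + n^2*(8*l + 2) + n*(-40*l - 10) - 12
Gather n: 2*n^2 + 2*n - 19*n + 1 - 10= 2*n^2 - 17*n - 9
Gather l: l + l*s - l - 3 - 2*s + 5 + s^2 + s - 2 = l*s + s^2 - s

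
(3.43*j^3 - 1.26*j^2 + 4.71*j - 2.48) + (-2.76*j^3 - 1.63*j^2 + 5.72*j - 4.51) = 0.67*j^3 - 2.89*j^2 + 10.43*j - 6.99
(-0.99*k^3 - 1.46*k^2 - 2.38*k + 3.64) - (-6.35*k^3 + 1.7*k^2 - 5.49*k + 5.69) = 5.36*k^3 - 3.16*k^2 + 3.11*k - 2.05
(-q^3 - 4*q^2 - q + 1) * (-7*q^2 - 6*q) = 7*q^5 + 34*q^4 + 31*q^3 - q^2 - 6*q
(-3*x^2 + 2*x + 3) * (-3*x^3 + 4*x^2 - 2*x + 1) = 9*x^5 - 18*x^4 + 5*x^3 + 5*x^2 - 4*x + 3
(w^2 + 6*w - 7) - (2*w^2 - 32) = -w^2 + 6*w + 25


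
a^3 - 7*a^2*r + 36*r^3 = (a - 6*r)*(a - 3*r)*(a + 2*r)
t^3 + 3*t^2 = t^2*(t + 3)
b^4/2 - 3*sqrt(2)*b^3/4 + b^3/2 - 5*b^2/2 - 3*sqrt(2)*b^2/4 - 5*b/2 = b*(b/2 + 1/2)*(b - 5*sqrt(2)/2)*(b + sqrt(2))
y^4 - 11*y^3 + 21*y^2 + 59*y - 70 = (y - 7)*(y - 5)*(y - 1)*(y + 2)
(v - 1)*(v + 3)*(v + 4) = v^3 + 6*v^2 + 5*v - 12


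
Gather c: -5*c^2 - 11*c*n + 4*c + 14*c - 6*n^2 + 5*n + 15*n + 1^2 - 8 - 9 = -5*c^2 + c*(18 - 11*n) - 6*n^2 + 20*n - 16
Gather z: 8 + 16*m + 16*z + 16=16*m + 16*z + 24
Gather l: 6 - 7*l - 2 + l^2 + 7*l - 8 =l^2 - 4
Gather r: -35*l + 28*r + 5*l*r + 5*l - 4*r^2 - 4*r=-30*l - 4*r^2 + r*(5*l + 24)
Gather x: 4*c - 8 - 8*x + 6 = 4*c - 8*x - 2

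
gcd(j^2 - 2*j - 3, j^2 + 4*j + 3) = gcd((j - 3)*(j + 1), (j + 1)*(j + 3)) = j + 1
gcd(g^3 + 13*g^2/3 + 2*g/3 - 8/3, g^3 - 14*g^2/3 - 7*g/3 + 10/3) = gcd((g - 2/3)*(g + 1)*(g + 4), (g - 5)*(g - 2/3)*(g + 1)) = g^2 + g/3 - 2/3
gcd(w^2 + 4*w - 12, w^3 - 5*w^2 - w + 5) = 1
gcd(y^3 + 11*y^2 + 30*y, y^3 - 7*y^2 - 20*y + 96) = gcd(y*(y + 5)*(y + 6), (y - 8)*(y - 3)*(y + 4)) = 1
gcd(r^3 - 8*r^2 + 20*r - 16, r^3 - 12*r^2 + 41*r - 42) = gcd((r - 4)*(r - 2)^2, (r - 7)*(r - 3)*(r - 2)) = r - 2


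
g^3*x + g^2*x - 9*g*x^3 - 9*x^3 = (g - 3*x)*(g + 3*x)*(g*x + x)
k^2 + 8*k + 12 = (k + 2)*(k + 6)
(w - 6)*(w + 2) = w^2 - 4*w - 12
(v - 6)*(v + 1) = v^2 - 5*v - 6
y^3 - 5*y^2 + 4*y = y*(y - 4)*(y - 1)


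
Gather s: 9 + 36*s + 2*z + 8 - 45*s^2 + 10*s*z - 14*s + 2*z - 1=-45*s^2 + s*(10*z + 22) + 4*z + 16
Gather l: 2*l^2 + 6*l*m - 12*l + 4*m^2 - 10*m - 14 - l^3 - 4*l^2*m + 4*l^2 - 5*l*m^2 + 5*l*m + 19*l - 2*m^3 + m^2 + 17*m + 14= -l^3 + l^2*(6 - 4*m) + l*(-5*m^2 + 11*m + 7) - 2*m^3 + 5*m^2 + 7*m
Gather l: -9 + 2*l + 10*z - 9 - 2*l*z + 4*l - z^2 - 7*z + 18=l*(6 - 2*z) - z^2 + 3*z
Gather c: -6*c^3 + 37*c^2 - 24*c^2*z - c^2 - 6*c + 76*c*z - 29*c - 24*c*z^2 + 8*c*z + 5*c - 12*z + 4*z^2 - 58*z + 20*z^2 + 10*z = -6*c^3 + c^2*(36 - 24*z) + c*(-24*z^2 + 84*z - 30) + 24*z^2 - 60*z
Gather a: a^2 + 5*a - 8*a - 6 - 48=a^2 - 3*a - 54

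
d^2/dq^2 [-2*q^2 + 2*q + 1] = -4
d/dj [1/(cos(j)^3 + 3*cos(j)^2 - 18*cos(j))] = 3*(sin(j) - 6*sin(j)/cos(j)^2 + 2*tan(j))/((cos(j) - 3)^2*(cos(j) + 6)^2)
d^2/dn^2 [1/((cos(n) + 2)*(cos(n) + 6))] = 2*(-2*sin(n)^4 + 9*sin(n)^2 + 63*cos(n) - 3*cos(3*n) + 45)/((cos(n) + 2)^3*(cos(n) + 6)^3)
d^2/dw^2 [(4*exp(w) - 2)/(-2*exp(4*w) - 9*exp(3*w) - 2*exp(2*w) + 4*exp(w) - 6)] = (-144*exp(8*w) - 664*exp(7*w) - 500*exp(6*w) + 1050*exp(5*w) + 876*exp(4*w) + 2280*exp(3*w) - 732*exp(2*w) - 160*exp(w) - 96)*exp(w)/(8*exp(12*w) + 108*exp(11*w) + 510*exp(10*w) + 897*exp(9*w) + 150*exp(8*w) - 312*exp(7*w) + 1274*exp(6*w) + 744*exp(5*w) - 912*exp(4*w) + 620*exp(3*w) + 504*exp(2*w) - 432*exp(w) + 216)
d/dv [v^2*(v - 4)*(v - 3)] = v*(4*v^2 - 21*v + 24)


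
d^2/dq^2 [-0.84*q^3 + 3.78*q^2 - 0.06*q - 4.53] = 7.56 - 5.04*q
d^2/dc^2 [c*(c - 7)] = 2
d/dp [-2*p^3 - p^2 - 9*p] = -6*p^2 - 2*p - 9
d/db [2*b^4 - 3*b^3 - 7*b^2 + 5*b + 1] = 8*b^3 - 9*b^2 - 14*b + 5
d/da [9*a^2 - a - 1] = 18*a - 1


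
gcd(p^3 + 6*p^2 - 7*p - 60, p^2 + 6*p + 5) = p + 5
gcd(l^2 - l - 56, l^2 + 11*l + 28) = l + 7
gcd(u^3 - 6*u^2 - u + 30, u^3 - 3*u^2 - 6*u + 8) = u + 2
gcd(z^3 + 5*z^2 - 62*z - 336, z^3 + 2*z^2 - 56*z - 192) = z^2 - 2*z - 48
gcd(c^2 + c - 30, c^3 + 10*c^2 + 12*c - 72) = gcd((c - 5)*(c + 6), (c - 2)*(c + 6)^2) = c + 6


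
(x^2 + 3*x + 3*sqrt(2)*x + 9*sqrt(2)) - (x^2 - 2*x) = 3*sqrt(2)*x + 5*x + 9*sqrt(2)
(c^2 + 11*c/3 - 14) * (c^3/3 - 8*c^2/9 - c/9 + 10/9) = c^5/3 + c^4/3 - 217*c^3/27 + 355*c^2/27 + 152*c/27 - 140/9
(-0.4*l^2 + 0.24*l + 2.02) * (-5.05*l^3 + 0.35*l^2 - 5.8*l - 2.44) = 2.02*l^5 - 1.352*l^4 - 7.797*l^3 + 0.291*l^2 - 12.3016*l - 4.9288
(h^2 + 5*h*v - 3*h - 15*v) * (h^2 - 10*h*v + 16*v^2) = h^4 - 5*h^3*v - 3*h^3 - 34*h^2*v^2 + 15*h^2*v + 80*h*v^3 + 102*h*v^2 - 240*v^3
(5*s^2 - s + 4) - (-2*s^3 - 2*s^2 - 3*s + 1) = 2*s^3 + 7*s^2 + 2*s + 3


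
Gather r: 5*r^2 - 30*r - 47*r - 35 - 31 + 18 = 5*r^2 - 77*r - 48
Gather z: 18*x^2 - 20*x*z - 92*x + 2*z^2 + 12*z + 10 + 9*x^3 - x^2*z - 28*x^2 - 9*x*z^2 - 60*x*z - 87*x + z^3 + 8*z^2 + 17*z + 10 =9*x^3 - 10*x^2 - 179*x + z^3 + z^2*(10 - 9*x) + z*(-x^2 - 80*x + 29) + 20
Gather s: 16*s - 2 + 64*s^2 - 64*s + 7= 64*s^2 - 48*s + 5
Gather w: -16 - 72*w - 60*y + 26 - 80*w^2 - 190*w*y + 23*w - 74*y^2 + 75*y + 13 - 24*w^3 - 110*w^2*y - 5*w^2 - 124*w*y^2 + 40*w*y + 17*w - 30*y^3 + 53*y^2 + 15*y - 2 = -24*w^3 + w^2*(-110*y - 85) + w*(-124*y^2 - 150*y - 32) - 30*y^3 - 21*y^2 + 30*y + 21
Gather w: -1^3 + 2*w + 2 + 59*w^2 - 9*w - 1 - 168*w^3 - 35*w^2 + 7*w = -168*w^3 + 24*w^2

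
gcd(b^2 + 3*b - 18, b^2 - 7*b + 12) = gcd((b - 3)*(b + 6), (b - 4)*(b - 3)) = b - 3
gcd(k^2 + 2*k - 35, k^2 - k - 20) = k - 5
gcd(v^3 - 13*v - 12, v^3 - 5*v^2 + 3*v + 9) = v + 1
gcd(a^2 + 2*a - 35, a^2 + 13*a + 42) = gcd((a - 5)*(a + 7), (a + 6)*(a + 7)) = a + 7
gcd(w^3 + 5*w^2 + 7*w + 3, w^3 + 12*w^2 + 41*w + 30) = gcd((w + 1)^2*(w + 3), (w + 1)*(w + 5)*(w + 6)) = w + 1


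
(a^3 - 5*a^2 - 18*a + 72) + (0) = a^3 - 5*a^2 - 18*a + 72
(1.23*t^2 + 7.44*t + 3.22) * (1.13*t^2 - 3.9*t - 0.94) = 1.3899*t^4 + 3.6102*t^3 - 26.5336*t^2 - 19.5516*t - 3.0268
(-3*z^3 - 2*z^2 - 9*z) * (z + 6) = -3*z^4 - 20*z^3 - 21*z^2 - 54*z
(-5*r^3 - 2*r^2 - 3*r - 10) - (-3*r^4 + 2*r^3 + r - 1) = 3*r^4 - 7*r^3 - 2*r^2 - 4*r - 9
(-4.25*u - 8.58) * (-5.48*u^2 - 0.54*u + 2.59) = 23.29*u^3 + 49.3134*u^2 - 6.3743*u - 22.2222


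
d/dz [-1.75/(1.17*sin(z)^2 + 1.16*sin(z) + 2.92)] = (4.095*sin(z) + 2.03)*cos(z)/(1.17*sin(z)^2 + 1.16*sin(z) + 2.92)^2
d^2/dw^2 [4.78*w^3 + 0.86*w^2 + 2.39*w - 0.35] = 28.68*w + 1.72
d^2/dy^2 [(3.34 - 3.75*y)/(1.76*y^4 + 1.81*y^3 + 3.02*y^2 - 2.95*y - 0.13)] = (-139.392*y^7 + 15.7836800000001*y^6 + 125.89287*y^5 + 211.046412*y^4 + 97.1393579999999*y^3 + 74.3510400000001*y^2 - 182.654448*y + 63.631518)/(5.451776*y^12 + 16.819968*y^11 + 45.362064*y^10 + 36.239053*y^9 + 20.243994*y^8 - 76.033521*y^7 - 28.682467*y^6 - 33.674841*y^5 + 79.541736*y^4 - 18.631588*y^3 - 3.240861*y^2 - 0.149565*y - 0.002197)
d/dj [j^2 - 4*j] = 2*j - 4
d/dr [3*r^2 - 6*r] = 6*r - 6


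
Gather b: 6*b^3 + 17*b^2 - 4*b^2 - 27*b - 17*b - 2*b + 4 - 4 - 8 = 6*b^3 + 13*b^2 - 46*b - 8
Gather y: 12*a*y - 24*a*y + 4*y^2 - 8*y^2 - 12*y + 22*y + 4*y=-4*y^2 + y*(14 - 12*a)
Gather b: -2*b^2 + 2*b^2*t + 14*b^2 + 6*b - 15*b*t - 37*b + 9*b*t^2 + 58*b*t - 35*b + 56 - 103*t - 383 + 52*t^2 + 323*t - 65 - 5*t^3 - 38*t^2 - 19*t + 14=b^2*(2*t + 12) + b*(9*t^2 + 43*t - 66) - 5*t^3 + 14*t^2 + 201*t - 378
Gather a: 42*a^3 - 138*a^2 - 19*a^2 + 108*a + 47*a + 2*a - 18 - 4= 42*a^3 - 157*a^2 + 157*a - 22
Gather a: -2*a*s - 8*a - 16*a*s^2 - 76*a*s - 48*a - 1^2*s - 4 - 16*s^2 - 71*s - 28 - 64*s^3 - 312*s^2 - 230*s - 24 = a*(-16*s^2 - 78*s - 56) - 64*s^3 - 328*s^2 - 302*s - 56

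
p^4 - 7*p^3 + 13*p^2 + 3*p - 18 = (p - 3)^2*(p - 2)*(p + 1)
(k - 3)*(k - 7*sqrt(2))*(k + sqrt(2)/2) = k^3 - 13*sqrt(2)*k^2/2 - 3*k^2 - 7*k + 39*sqrt(2)*k/2 + 21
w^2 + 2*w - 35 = (w - 5)*(w + 7)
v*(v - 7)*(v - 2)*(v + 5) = v^4 - 4*v^3 - 31*v^2 + 70*v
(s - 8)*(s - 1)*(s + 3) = s^3 - 6*s^2 - 19*s + 24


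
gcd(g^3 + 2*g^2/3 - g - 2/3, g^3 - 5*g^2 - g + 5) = g^2 - 1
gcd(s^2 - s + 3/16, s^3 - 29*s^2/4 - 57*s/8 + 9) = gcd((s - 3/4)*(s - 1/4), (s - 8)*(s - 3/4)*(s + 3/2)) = s - 3/4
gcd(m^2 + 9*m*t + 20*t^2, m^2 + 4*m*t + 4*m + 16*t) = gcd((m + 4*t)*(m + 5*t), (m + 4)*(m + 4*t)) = m + 4*t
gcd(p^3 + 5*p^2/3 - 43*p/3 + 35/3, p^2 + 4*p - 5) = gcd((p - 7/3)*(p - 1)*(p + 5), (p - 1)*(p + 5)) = p^2 + 4*p - 5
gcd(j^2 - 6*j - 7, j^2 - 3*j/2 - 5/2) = j + 1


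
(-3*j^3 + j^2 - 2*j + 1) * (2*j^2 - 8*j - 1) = -6*j^5 + 26*j^4 - 9*j^3 + 17*j^2 - 6*j - 1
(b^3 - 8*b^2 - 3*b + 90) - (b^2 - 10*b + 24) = b^3 - 9*b^2 + 7*b + 66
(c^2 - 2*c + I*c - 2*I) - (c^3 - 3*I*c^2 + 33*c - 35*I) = -c^3 + c^2 + 3*I*c^2 - 35*c + I*c + 33*I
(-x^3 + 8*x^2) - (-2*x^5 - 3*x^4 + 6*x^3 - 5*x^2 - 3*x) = 2*x^5 + 3*x^4 - 7*x^3 + 13*x^2 + 3*x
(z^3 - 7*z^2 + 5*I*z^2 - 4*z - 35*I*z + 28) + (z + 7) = z^3 - 7*z^2 + 5*I*z^2 - 3*z - 35*I*z + 35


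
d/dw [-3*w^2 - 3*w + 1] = -6*w - 3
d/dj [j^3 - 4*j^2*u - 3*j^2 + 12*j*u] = 3*j^2 - 8*j*u - 6*j + 12*u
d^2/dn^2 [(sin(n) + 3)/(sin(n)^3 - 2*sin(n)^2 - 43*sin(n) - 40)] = (-4*sin(n)^6 - 17*sin(n)^5 - 87*sin(n)^4 - 113*sin(n)^3 - 1263*sin(n)^2 - 1826*sin(n) + 7174)/((sin(n) - 8)^3*(sin(n) + 1)^2*(sin(n) + 5)^3)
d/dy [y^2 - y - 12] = 2*y - 1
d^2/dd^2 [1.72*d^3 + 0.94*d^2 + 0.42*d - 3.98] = 10.32*d + 1.88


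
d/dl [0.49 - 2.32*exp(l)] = -2.32*exp(l)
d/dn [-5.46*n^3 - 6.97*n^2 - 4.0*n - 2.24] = -16.38*n^2 - 13.94*n - 4.0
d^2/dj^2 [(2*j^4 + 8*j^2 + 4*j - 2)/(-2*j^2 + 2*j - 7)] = 8*(-2*j^6 + 6*j^5 - 27*j^4 + 44*j^3 - 57*j^2 + 36*j - 117)/(8*j^6 - 24*j^5 + 108*j^4 - 176*j^3 + 378*j^2 - 294*j + 343)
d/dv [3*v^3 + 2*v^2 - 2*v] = 9*v^2 + 4*v - 2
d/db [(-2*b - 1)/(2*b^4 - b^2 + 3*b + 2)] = (-4*b^4 + 2*b^2 - 6*b + (2*b + 1)*(8*b^3 - 2*b + 3) - 4)/(2*b^4 - b^2 + 3*b + 2)^2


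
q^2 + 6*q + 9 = (q + 3)^2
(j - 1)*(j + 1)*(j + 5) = j^3 + 5*j^2 - j - 5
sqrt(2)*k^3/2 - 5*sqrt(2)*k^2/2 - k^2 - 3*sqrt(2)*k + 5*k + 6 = (k - 6)*(k - sqrt(2))*(sqrt(2)*k/2 + sqrt(2)/2)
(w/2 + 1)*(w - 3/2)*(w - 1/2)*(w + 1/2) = w^4/2 + w^3/4 - 13*w^2/8 - w/16 + 3/8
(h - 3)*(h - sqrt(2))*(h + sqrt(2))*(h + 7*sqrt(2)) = h^4 - 3*h^3 + 7*sqrt(2)*h^3 - 21*sqrt(2)*h^2 - 2*h^2 - 14*sqrt(2)*h + 6*h + 42*sqrt(2)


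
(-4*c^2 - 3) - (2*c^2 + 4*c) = -6*c^2 - 4*c - 3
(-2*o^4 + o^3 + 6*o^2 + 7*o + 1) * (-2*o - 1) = 4*o^5 - 13*o^3 - 20*o^2 - 9*o - 1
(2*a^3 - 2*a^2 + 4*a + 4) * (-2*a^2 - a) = -4*a^5 + 2*a^4 - 6*a^3 - 12*a^2 - 4*a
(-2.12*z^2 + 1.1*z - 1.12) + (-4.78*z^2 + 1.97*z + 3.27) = -6.9*z^2 + 3.07*z + 2.15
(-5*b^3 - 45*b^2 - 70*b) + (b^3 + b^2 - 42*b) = -4*b^3 - 44*b^2 - 112*b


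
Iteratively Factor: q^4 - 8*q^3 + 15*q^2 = (q)*(q^3 - 8*q^2 + 15*q) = q*(q - 3)*(q^2 - 5*q) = q^2*(q - 3)*(q - 5)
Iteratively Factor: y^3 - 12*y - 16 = (y + 2)*(y^2 - 2*y - 8) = (y + 2)^2*(y - 4)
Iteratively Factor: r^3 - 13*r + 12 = (r - 1)*(r^2 + r - 12) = (r - 1)*(r + 4)*(r - 3)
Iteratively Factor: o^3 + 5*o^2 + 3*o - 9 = (o + 3)*(o^2 + 2*o - 3) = (o - 1)*(o + 3)*(o + 3)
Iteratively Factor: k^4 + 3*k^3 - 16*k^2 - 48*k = (k + 3)*(k^3 - 16*k) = (k - 4)*(k + 3)*(k^2 + 4*k) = (k - 4)*(k + 3)*(k + 4)*(k)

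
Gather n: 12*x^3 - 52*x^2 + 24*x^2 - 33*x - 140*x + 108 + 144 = 12*x^3 - 28*x^2 - 173*x + 252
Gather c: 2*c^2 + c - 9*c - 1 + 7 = 2*c^2 - 8*c + 6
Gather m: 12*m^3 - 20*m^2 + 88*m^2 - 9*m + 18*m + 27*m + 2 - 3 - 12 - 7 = 12*m^3 + 68*m^2 + 36*m - 20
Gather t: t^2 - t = t^2 - t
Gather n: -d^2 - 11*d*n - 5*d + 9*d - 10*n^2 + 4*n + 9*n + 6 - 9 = -d^2 + 4*d - 10*n^2 + n*(13 - 11*d) - 3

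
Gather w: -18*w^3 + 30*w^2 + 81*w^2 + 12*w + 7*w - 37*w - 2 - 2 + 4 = -18*w^3 + 111*w^2 - 18*w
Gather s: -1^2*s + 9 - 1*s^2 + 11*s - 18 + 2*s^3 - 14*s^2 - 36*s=2*s^3 - 15*s^2 - 26*s - 9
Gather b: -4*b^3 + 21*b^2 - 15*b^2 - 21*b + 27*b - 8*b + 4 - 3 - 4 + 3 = -4*b^3 + 6*b^2 - 2*b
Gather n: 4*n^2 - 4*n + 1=4*n^2 - 4*n + 1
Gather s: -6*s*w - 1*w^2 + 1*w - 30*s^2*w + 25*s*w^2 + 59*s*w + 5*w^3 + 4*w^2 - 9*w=-30*s^2*w + s*(25*w^2 + 53*w) + 5*w^3 + 3*w^2 - 8*w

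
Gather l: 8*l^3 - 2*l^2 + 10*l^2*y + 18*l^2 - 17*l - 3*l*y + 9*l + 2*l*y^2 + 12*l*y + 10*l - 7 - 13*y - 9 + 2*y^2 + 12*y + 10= 8*l^3 + l^2*(10*y + 16) + l*(2*y^2 + 9*y + 2) + 2*y^2 - y - 6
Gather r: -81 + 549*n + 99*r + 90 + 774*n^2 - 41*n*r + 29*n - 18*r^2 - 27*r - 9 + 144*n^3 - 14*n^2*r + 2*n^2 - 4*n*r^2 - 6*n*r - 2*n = 144*n^3 + 776*n^2 + 576*n + r^2*(-4*n - 18) + r*(-14*n^2 - 47*n + 72)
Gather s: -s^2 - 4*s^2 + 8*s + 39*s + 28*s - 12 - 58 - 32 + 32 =-5*s^2 + 75*s - 70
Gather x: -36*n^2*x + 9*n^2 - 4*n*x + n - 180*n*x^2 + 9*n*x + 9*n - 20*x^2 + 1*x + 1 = 9*n^2 + 10*n + x^2*(-180*n - 20) + x*(-36*n^2 + 5*n + 1) + 1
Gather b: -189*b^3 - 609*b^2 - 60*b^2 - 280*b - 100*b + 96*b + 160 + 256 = -189*b^3 - 669*b^2 - 284*b + 416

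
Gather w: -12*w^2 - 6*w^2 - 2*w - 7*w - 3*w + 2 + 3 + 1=-18*w^2 - 12*w + 6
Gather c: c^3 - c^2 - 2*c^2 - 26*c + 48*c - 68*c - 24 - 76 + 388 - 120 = c^3 - 3*c^2 - 46*c + 168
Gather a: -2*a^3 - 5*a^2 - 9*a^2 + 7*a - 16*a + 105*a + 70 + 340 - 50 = -2*a^3 - 14*a^2 + 96*a + 360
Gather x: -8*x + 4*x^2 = 4*x^2 - 8*x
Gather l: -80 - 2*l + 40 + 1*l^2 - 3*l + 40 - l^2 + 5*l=0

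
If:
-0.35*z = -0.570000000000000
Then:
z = 1.63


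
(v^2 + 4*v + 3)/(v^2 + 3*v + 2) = (v + 3)/(v + 2)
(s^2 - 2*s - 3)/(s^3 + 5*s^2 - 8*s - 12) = (s - 3)/(s^2 + 4*s - 12)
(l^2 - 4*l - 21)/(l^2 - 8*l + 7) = (l + 3)/(l - 1)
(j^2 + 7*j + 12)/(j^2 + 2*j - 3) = (j + 4)/(j - 1)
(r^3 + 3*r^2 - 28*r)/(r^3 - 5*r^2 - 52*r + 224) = r/(r - 8)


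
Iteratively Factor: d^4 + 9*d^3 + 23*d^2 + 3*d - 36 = (d + 3)*(d^3 + 6*d^2 + 5*d - 12) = (d - 1)*(d + 3)*(d^2 + 7*d + 12) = (d - 1)*(d + 3)*(d + 4)*(d + 3)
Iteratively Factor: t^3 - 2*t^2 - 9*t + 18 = (t - 3)*(t^2 + t - 6) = (t - 3)*(t - 2)*(t + 3)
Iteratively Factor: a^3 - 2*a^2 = (a)*(a^2 - 2*a) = a^2*(a - 2)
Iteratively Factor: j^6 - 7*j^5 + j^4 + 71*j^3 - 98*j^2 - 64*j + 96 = (j + 3)*(j^5 - 10*j^4 + 31*j^3 - 22*j^2 - 32*j + 32) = (j - 1)*(j + 3)*(j^4 - 9*j^3 + 22*j^2 - 32) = (j - 1)*(j + 1)*(j + 3)*(j^3 - 10*j^2 + 32*j - 32) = (j - 4)*(j - 1)*(j + 1)*(j + 3)*(j^2 - 6*j + 8) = (j - 4)*(j - 2)*(j - 1)*(j + 1)*(j + 3)*(j - 4)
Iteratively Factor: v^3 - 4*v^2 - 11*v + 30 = (v + 3)*(v^2 - 7*v + 10) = (v - 2)*(v + 3)*(v - 5)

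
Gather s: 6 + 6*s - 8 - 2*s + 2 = 4*s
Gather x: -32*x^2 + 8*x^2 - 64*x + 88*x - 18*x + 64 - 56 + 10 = -24*x^2 + 6*x + 18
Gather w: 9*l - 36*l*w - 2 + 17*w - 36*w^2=9*l - 36*w^2 + w*(17 - 36*l) - 2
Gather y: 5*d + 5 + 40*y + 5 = 5*d + 40*y + 10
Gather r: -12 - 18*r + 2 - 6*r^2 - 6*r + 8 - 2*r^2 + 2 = -8*r^2 - 24*r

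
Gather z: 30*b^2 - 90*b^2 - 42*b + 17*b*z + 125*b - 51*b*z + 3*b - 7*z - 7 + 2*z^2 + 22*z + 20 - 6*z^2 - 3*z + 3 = -60*b^2 + 86*b - 4*z^2 + z*(12 - 34*b) + 16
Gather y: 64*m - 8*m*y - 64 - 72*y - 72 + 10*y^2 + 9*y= 64*m + 10*y^2 + y*(-8*m - 63) - 136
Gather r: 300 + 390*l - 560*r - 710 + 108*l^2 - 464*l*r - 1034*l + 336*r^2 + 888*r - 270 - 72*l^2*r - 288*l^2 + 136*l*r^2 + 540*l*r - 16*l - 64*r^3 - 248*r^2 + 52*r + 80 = -180*l^2 - 660*l - 64*r^3 + r^2*(136*l + 88) + r*(-72*l^2 + 76*l + 380) - 600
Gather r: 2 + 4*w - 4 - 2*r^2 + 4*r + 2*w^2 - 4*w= -2*r^2 + 4*r + 2*w^2 - 2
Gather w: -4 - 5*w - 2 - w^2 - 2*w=-w^2 - 7*w - 6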